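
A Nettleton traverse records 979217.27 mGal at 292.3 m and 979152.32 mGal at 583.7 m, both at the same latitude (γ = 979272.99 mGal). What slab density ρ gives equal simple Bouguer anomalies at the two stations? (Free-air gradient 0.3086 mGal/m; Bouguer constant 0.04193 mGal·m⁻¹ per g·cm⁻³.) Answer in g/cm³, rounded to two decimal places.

2.04

Δg_obs = 979152.32 − 979217.27 = -64.95 mGal over Δh = 583.7 − 292.3 = 291.4 m
Equal Bouguer anomalies ⇒ Δg_obs + (0.3086 − 0.04193ρ)·Δh = 0
0.3086 − 0.04193ρ = −Δg_obs/Δh = 0.22289
ρ = (0.3086 − 0.22289) / 0.04193 = 2.04 g/cm³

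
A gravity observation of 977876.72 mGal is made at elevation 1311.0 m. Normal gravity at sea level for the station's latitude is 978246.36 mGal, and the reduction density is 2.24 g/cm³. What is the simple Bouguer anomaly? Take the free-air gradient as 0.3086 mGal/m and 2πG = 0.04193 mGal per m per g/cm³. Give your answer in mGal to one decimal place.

-88.2

Free-air correction = 0.3086 × 1311.0 = 404.57 mGal
Free-air anomaly = 977876.72 − 978246.36 + (404.57) = 34.93 mGal
Bouguer slab correction = 0.04193 × 2.24 × 1311.0 = 123.13 mGal
Simple Bouguer anomaly = 34.93 − (123.13) = -88.20 mGal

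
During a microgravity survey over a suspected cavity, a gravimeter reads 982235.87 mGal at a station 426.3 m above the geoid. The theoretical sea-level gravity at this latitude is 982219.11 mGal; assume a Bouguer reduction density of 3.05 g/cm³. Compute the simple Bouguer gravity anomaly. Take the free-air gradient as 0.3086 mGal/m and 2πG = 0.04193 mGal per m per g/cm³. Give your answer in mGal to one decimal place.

93.8

Free-air correction = 0.3086 × 426.3 = 131.56 mGal
Free-air anomaly = 982235.87 − 982219.11 + (131.56) = 148.32 mGal
Bouguer slab correction = 0.04193 × 3.05 × 426.3 = 54.52 mGal
Simple Bouguer anomaly = 148.32 − (54.52) = 93.80 mGal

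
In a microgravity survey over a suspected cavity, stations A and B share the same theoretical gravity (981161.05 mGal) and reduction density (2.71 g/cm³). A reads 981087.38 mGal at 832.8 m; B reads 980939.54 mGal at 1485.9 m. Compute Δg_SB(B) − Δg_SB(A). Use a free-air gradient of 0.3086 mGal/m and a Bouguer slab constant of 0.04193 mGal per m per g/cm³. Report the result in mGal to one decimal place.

-20.5

Δg_SB(A) = 981087.38 − 981161.05 + 0.3086×832.8 − 0.04193×2.71×832.8 = 88.70 mGal
Δg_SB(B) = 980939.54 − 981161.05 + 0.3086×1485.9 − 0.04193×2.71×1485.9 = 68.20 mGal
Difference = 68.20 − (88.70) = -20.50 mGal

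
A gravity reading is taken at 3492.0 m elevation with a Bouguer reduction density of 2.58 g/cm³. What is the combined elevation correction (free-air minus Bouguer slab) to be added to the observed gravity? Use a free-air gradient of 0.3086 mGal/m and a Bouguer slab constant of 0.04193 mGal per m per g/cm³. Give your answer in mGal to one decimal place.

Combined gradient = 0.3086 − 0.04193 × 2.58 = 0.2004206 mGal/m
Combined elevation correction = 0.2004206 × 3492.0 = 699.9 mGal

699.9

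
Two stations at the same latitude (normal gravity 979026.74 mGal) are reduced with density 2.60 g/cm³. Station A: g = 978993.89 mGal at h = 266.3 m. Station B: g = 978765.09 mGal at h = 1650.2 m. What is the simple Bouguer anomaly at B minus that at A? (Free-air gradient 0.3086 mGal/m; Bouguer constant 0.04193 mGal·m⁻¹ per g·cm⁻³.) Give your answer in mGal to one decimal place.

Δg_SB(A) = 978993.89 − 979026.74 + 0.3086×266.3 − 0.04193×2.60×266.3 = 20.30 mGal
Δg_SB(B) = 978765.09 − 979026.74 + 0.3086×1650.2 − 0.04193×2.60×1650.2 = 67.70 mGal
Difference = 67.70 − (20.30) = 47.40 mGal

47.4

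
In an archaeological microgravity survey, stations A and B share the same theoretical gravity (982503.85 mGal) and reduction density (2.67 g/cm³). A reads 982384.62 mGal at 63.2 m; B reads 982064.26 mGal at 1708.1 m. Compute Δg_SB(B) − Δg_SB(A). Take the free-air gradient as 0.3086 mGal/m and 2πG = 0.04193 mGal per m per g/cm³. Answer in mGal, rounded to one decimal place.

3.1

Δg_SB(A) = 982384.62 − 982503.85 + 0.3086×63.2 − 0.04193×2.67×63.2 = -106.80 mGal
Δg_SB(B) = 982064.26 − 982503.85 + 0.3086×1708.1 − 0.04193×2.67×1708.1 = -103.70 mGal
Difference = -103.70 − (-106.80) = 3.10 mGal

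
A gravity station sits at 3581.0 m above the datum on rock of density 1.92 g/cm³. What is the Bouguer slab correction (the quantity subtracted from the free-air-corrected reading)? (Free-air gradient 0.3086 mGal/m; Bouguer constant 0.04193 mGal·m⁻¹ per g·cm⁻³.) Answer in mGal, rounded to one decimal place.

Bouguer slab correction = 0.04193 × 1.92 × 3581.0 = 288.3 mGal

288.3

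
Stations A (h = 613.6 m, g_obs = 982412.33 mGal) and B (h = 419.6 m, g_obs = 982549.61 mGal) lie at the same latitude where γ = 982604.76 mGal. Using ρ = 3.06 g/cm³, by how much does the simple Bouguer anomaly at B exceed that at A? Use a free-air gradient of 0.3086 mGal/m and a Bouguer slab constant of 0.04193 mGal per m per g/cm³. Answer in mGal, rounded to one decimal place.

102.3

Δg_SB(A) = 982412.33 − 982604.76 + 0.3086×613.6 − 0.04193×3.06×613.6 = -81.80 mGal
Δg_SB(B) = 982549.61 − 982604.76 + 0.3086×419.6 − 0.04193×3.06×419.6 = 20.50 mGal
Difference = 20.50 − (-81.80) = 102.30 mGal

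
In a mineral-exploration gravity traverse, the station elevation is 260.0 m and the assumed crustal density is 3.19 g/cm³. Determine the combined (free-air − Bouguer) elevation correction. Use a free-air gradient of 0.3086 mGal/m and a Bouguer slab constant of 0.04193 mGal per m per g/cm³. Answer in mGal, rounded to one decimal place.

45.5

Combined gradient = 0.3086 − 0.04193 × 3.19 = 0.1748433 mGal/m
Combined elevation correction = 0.1748433 × 260.0 = 45.5 mGal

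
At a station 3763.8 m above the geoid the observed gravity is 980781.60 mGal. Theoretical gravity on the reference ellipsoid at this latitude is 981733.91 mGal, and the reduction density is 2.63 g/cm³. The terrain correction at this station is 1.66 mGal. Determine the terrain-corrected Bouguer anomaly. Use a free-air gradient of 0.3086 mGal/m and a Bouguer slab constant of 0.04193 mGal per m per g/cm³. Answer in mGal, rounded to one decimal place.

Free-air correction = 0.3086 × 3763.8 = 1161.51 mGal
Free-air anomaly = 980781.60 − 981733.91 + (1161.51) = 209.20 mGal
Bouguer slab correction = 0.04193 × 2.63 × 3763.8 = 415.06 mGal
Simple Bouguer anomaly = 209.20 − (415.06) = -205.86 mGal
Complete Bouguer anomaly = -205.86 + 1.66 = -204.20 mGal

-204.2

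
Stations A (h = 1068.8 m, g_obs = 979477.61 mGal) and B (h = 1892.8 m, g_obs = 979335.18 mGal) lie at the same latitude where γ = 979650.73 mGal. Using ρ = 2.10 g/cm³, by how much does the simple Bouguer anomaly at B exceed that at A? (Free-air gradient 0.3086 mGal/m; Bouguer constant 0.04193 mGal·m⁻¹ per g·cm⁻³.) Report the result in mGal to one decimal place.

Δg_SB(A) = 979477.61 − 979650.73 + 0.3086×1068.8 − 0.04193×2.10×1068.8 = 62.60 mGal
Δg_SB(B) = 979335.18 − 979650.73 + 0.3086×1892.8 − 0.04193×2.10×1892.8 = 101.90 mGal
Difference = 101.90 − (62.60) = 39.30 mGal

39.3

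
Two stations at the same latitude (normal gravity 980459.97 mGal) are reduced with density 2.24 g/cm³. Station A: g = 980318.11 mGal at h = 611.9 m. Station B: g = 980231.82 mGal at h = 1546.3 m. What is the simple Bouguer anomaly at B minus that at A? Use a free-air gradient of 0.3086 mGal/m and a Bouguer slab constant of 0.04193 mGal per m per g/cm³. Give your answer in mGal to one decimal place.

114.3

Δg_SB(A) = 980318.11 − 980459.97 + 0.3086×611.9 − 0.04193×2.24×611.9 = -10.50 mGal
Δg_SB(B) = 980231.82 − 980459.97 + 0.3086×1546.3 − 0.04193×2.24×1546.3 = 103.80 mGal
Difference = 103.80 − (-10.50) = 114.30 mGal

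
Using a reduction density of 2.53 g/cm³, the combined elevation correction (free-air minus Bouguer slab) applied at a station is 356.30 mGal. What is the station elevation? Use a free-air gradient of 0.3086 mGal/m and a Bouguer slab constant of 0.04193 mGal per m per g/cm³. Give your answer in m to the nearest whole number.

Combined gradient = 0.3086 − 0.04193 × 2.53 = 0.2025171 mGal/m
h = 356.30 / 0.2025171 = 1759.36 m

1759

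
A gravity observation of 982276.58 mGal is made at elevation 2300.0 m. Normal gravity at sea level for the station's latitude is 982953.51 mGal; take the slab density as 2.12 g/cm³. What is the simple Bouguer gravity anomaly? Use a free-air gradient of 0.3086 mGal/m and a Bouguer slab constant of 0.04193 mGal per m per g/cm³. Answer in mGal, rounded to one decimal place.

Free-air correction = 0.3086 × 2300.0 = 709.78 mGal
Free-air anomaly = 982276.58 − 982953.51 + (709.78) = 32.85 mGal
Bouguer slab correction = 0.04193 × 2.12 × 2300.0 = 204.45 mGal
Simple Bouguer anomaly = 32.85 − (204.45) = -171.60 mGal

-171.6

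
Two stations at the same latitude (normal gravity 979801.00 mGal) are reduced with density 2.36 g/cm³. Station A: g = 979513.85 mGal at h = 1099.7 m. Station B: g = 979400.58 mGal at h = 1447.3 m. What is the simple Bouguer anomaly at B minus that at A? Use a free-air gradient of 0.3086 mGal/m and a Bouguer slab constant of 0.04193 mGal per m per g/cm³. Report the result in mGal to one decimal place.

-40.4

Δg_SB(A) = 979513.85 − 979801.00 + 0.3086×1099.7 − 0.04193×2.36×1099.7 = -56.60 mGal
Δg_SB(B) = 979400.58 − 979801.00 + 0.3086×1447.3 − 0.04193×2.36×1447.3 = -97.00 mGal
Difference = -97.00 − (-56.60) = -40.40 mGal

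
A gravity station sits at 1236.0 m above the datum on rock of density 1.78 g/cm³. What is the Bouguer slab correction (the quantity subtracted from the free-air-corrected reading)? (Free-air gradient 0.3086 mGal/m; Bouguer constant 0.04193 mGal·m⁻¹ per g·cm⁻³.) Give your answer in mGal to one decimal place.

92.2

Bouguer slab correction = 0.04193 × 1.78 × 1236.0 = 92.2 mGal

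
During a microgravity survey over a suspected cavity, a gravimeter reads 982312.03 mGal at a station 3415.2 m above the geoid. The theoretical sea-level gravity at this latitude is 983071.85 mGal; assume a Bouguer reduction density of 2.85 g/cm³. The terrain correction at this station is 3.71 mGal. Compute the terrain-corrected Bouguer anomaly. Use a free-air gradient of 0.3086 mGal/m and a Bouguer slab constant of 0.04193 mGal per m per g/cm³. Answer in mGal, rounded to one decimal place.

-110.3

Free-air correction = 0.3086 × 3415.2 = 1053.93 mGal
Free-air anomaly = 982312.03 − 983071.85 + (1053.93) = 294.11 mGal
Bouguer slab correction = 0.04193 × 2.85 × 3415.2 = 408.12 mGal
Simple Bouguer anomaly = 294.11 − (408.12) = -114.01 mGal
Complete Bouguer anomaly = -114.01 + 3.71 = -110.30 mGal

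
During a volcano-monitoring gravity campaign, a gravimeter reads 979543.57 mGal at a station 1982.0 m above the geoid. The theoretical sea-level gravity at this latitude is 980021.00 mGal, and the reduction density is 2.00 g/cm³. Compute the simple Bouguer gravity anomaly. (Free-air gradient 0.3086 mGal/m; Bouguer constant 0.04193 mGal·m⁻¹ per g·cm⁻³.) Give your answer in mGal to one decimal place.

-32.0

Free-air correction = 0.3086 × 1982.0 = 611.65 mGal
Free-air anomaly = 979543.57 − 980021.00 + (611.65) = 134.22 mGal
Bouguer slab correction = 0.04193 × 2.00 × 1982.0 = 166.21 mGal
Simple Bouguer anomaly = 134.22 − (166.21) = -31.99 mGal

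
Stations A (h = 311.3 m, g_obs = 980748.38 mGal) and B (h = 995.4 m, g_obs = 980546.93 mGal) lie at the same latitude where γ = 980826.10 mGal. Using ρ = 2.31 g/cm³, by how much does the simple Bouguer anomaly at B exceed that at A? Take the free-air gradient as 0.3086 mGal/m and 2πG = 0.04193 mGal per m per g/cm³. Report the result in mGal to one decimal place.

Δg_SB(A) = 980748.38 − 980826.10 + 0.3086×311.3 − 0.04193×2.31×311.3 = -11.80 mGal
Δg_SB(B) = 980546.93 − 980826.10 + 0.3086×995.4 − 0.04193×2.31×995.4 = -68.40 mGal
Difference = -68.40 − (-11.80) = -56.60 mGal

-56.6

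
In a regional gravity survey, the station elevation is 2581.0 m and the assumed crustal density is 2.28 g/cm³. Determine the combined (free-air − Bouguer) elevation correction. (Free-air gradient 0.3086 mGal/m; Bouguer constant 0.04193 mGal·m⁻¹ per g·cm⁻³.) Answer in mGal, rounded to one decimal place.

Combined gradient = 0.3086 − 0.04193 × 2.28 = 0.2129996 mGal/m
Combined elevation correction = 0.2129996 × 2581.0 = 549.8 mGal

549.8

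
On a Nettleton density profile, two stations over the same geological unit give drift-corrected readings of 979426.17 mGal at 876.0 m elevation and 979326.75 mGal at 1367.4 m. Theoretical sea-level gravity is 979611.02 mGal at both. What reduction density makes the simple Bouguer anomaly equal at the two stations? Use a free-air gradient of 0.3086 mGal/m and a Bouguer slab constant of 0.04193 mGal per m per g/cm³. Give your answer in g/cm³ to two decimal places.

Δg_obs = 979326.75 − 979426.17 = -99.42 mGal over Δh = 1367.4 − 876.0 = 491.4 m
Equal Bouguer anomalies ⇒ Δg_obs + (0.3086 − 0.04193ρ)·Δh = 0
0.3086 − 0.04193ρ = −Δg_obs/Δh = 0.20232
ρ = (0.3086 − 0.20232) / 0.04193 = 2.53 g/cm³

2.53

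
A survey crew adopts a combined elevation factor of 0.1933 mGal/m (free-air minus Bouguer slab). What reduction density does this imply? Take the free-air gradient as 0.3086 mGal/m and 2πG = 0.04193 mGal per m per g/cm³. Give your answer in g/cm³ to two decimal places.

0.1933 = 0.3086 − 0.04193 × ρ
ρ = (0.3086 − 0.1933) / 0.04193 = 2.75 g/cm³

2.75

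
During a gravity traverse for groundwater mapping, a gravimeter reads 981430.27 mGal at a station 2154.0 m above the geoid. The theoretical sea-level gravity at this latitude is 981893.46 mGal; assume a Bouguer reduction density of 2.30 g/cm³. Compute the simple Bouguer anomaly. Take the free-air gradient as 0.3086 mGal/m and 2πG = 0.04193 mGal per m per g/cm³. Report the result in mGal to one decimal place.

-6.2

Free-air correction = 0.3086 × 2154.0 = 664.72 mGal
Free-air anomaly = 981430.27 − 981893.46 + (664.72) = 201.53 mGal
Bouguer slab correction = 0.04193 × 2.30 × 2154.0 = 207.73 mGal
Simple Bouguer anomaly = 201.53 − (207.73) = -6.20 mGal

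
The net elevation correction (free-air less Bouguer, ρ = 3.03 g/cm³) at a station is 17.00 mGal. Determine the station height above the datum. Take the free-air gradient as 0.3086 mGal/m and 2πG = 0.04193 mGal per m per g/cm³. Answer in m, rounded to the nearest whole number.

94

Combined gradient = 0.3086 − 0.04193 × 3.03 = 0.1815521 mGal/m
h = 17.00 / 0.1815521 = 93.64 m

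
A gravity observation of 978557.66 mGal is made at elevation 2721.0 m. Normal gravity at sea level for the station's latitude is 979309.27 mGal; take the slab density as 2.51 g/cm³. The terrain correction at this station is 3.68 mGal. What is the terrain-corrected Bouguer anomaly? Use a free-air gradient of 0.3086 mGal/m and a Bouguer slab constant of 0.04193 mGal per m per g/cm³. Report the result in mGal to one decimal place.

Free-air correction = 0.3086 × 2721.0 = 839.70 mGal
Free-air anomaly = 978557.66 − 979309.27 + (839.70) = 88.09 mGal
Bouguer slab correction = 0.04193 × 2.51 × 2721.0 = 286.37 mGal
Simple Bouguer anomaly = 88.09 − (286.37) = -198.28 mGal
Complete Bouguer anomaly = -198.28 + 3.68 = -194.60 mGal

-194.6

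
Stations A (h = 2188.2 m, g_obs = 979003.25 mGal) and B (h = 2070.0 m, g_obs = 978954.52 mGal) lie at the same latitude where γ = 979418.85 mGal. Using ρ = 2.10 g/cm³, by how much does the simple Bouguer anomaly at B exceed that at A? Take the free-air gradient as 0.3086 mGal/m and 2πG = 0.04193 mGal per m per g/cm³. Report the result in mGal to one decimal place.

-74.8

Δg_SB(A) = 979003.25 − 979418.85 + 0.3086×2188.2 − 0.04193×2.10×2188.2 = 67.00 mGal
Δg_SB(B) = 978954.52 − 979418.85 + 0.3086×2070.0 − 0.04193×2.10×2070.0 = -7.80 mGal
Difference = -7.80 − (67.00) = -74.80 mGal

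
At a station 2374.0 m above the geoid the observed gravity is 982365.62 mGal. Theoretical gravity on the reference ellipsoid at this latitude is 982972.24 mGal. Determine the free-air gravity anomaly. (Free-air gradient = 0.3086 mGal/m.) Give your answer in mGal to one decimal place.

Free-air correction = 0.3086 × 2374.0 = 732.62 mGal
Free-air anomaly = 982365.62 − 982972.24 + (732.62) = 126.00 mGal

126.0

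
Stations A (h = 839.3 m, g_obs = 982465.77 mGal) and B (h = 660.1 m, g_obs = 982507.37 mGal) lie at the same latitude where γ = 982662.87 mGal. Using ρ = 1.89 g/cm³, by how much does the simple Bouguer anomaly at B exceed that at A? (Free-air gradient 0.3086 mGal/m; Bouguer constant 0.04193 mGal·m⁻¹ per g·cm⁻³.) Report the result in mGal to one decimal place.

0.5

Δg_SB(A) = 982465.77 − 982662.87 + 0.3086×839.3 − 0.04193×1.89×839.3 = -4.60 mGal
Δg_SB(B) = 982507.37 − 982662.87 + 0.3086×660.1 − 0.04193×1.89×660.1 = -4.10 mGal
Difference = -4.10 − (-4.60) = 0.50 mGal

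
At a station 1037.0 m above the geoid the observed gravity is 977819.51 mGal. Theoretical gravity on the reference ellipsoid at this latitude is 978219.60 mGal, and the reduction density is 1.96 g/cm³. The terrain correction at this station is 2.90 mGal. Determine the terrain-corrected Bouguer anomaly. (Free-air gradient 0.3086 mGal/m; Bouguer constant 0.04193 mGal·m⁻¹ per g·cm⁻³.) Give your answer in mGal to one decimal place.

-162.4

Free-air correction = 0.3086 × 1037.0 = 320.02 mGal
Free-air anomaly = 977819.51 − 978219.60 + (320.02) = -80.07 mGal
Bouguer slab correction = 0.04193 × 1.96 × 1037.0 = 85.22 mGal
Simple Bouguer anomaly = -80.07 − (85.22) = -165.29 mGal
Complete Bouguer anomaly = -165.29 + 2.90 = -162.39 mGal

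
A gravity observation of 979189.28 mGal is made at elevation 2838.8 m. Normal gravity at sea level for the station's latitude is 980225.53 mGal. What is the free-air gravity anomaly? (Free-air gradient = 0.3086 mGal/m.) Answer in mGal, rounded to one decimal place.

-160.2

Free-air correction = 0.3086 × 2838.8 = 876.05 mGal
Free-air anomaly = 979189.28 − 980225.53 + (876.05) = -160.20 mGal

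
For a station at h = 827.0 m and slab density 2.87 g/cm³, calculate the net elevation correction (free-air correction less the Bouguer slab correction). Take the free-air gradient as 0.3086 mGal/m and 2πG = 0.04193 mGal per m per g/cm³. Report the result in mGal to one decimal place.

Combined gradient = 0.3086 − 0.04193 × 2.87 = 0.1882609 mGal/m
Combined elevation correction = 0.1882609 × 827.0 = 155.7 mGal

155.7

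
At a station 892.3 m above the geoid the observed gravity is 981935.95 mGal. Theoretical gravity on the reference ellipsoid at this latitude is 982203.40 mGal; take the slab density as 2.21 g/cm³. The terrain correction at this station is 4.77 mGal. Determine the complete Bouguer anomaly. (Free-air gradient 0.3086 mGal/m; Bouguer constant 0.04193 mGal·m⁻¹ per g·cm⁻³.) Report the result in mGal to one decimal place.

-70.0

Free-air correction = 0.3086 × 892.3 = 275.36 mGal
Free-air anomaly = 981935.95 − 982203.40 + (275.36) = 7.91 mGal
Bouguer slab correction = 0.04193 × 2.21 × 892.3 = 82.69 mGal
Simple Bouguer anomaly = 7.91 − (82.69) = -74.78 mGal
Complete Bouguer anomaly = -74.78 + 4.77 = -70.01 mGal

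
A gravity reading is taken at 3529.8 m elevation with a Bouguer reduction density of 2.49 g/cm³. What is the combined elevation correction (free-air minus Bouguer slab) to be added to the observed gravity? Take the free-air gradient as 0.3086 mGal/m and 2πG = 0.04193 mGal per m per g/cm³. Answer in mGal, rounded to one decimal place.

720.8

Combined gradient = 0.3086 − 0.04193 × 2.49 = 0.2041943 mGal/m
Combined elevation correction = 0.2041943 × 3529.8 = 720.8 mGal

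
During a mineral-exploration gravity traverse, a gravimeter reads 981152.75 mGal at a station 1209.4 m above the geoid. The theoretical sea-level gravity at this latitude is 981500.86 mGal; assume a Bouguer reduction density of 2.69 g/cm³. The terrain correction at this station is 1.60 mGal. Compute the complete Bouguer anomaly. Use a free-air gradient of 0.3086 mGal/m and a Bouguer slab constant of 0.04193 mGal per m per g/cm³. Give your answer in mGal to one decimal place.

Free-air correction = 0.3086 × 1209.4 = 373.22 mGal
Free-air anomaly = 981152.75 − 981500.86 + (373.22) = 25.11 mGal
Bouguer slab correction = 0.04193 × 2.69 × 1209.4 = 136.41 mGal
Simple Bouguer anomaly = 25.11 − (136.41) = -111.30 mGal
Complete Bouguer anomaly = -111.30 + 1.60 = -109.70 mGal

-109.7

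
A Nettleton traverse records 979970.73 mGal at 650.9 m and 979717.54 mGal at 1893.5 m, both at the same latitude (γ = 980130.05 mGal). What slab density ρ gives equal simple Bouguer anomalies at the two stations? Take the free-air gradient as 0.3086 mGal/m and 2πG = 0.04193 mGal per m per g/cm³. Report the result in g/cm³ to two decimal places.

2.50

Δg_obs = 979717.54 − 979970.73 = -253.19 mGal over Δh = 1893.5 − 650.9 = 1242.6 m
Equal Bouguer anomalies ⇒ Δg_obs + (0.3086 − 0.04193ρ)·Δh = 0
0.3086 − 0.04193ρ = −Δg_obs/Δh = 0.20376
ρ = (0.3086 − 0.20376) / 0.04193 = 2.50 g/cm³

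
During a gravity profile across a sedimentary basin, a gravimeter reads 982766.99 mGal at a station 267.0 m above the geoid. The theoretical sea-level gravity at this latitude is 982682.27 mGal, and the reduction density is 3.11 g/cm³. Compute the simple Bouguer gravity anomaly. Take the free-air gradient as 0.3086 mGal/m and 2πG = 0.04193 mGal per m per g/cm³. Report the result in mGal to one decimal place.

132.3

Free-air correction = 0.3086 × 267.0 = 82.40 mGal
Free-air anomaly = 982766.99 − 982682.27 + (82.40) = 167.12 mGal
Bouguer slab correction = 0.04193 × 3.11 × 267.0 = 34.82 mGal
Simple Bouguer anomaly = 167.12 − (34.82) = 132.30 mGal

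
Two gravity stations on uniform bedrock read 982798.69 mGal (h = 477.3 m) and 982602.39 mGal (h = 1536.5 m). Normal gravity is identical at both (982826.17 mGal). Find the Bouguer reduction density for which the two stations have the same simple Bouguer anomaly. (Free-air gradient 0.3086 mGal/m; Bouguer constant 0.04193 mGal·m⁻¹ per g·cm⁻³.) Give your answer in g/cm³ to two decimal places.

Δg_obs = 982602.39 − 982798.69 = -196.30 mGal over Δh = 1536.5 − 477.3 = 1059.2 m
Equal Bouguer anomalies ⇒ Δg_obs + (0.3086 − 0.04193ρ)·Δh = 0
0.3086 − 0.04193ρ = −Δg_obs/Δh = 0.18533
ρ = (0.3086 − 0.18533) / 0.04193 = 2.94 g/cm³

2.94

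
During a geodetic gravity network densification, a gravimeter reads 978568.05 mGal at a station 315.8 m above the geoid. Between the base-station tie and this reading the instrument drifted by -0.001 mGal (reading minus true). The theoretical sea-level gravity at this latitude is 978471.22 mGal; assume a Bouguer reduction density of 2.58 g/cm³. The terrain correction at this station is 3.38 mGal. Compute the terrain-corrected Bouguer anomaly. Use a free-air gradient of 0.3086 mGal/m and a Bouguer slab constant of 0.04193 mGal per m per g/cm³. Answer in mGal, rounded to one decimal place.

Drift-corrected reading = 978568.05 − (-0.001) = 978568.051 mGal
Free-air correction = 0.3086 × 315.8 = 97.46 mGal
Free-air anomaly = 978568.051 − 978471.22 + (97.46) = 194.291 mGal
Bouguer slab correction = 0.04193 × 2.58 × 315.8 = 34.16 mGal
Simple Bouguer anomaly = 194.291 − (34.16) = 160.131 mGal
Complete Bouguer anomaly = 160.131 + 3.38 = 163.511 mGal

163.5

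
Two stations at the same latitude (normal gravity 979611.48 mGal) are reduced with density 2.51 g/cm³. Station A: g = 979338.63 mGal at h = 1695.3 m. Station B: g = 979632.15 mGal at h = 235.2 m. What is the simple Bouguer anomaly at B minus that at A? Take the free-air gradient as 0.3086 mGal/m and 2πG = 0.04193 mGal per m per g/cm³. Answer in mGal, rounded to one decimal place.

Δg_SB(A) = 979338.63 − 979611.48 + 0.3086×1695.3 − 0.04193×2.51×1695.3 = 71.90 mGal
Δg_SB(B) = 979632.15 − 979611.48 + 0.3086×235.2 − 0.04193×2.51×235.2 = 68.50 mGal
Difference = 68.50 − (71.90) = -3.40 mGal

-3.4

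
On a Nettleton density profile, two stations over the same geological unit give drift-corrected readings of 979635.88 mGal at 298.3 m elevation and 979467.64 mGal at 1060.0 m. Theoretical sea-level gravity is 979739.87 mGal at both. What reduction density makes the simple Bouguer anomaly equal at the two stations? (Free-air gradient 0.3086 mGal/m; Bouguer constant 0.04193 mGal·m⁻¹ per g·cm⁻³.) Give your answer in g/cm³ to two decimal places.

Δg_obs = 979467.64 − 979635.88 = -168.24 mGal over Δh = 1060.0 − 298.3 = 761.7 m
Equal Bouguer anomalies ⇒ Δg_obs + (0.3086 − 0.04193ρ)·Δh = 0
0.3086 − 0.04193ρ = −Δg_obs/Δh = 0.22087
ρ = (0.3086 − 0.22087) / 0.04193 = 2.09 g/cm³

2.09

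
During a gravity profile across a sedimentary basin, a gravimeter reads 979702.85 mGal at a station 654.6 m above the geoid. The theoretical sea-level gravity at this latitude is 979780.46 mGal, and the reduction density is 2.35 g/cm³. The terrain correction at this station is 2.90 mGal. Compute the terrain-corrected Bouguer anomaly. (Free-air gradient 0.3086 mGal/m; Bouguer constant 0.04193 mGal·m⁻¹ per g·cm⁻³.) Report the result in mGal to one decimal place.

62.8

Free-air correction = 0.3086 × 654.6 = 202.01 mGal
Free-air anomaly = 979702.85 − 979780.46 + (202.01) = 124.40 mGal
Bouguer slab correction = 0.04193 × 2.35 × 654.6 = 64.50 mGal
Simple Bouguer anomaly = 124.40 − (64.50) = 59.90 mGal
Complete Bouguer anomaly = 59.90 + 2.90 = 62.80 mGal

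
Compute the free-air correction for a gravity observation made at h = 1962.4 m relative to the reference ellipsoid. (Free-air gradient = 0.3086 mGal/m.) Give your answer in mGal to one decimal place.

605.6

Free-air correction = 0.3086 × 1962.4 = 605.6 mGal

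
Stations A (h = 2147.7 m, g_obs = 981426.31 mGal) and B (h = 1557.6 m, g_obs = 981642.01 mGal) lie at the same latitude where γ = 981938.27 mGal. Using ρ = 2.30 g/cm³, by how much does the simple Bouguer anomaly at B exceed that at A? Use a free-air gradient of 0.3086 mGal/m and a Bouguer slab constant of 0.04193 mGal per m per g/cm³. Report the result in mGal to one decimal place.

90.5

Δg_SB(A) = 981426.31 − 981938.27 + 0.3086×2147.7 − 0.04193×2.30×2147.7 = -56.30 mGal
Δg_SB(B) = 981642.01 − 981938.27 + 0.3086×1557.6 − 0.04193×2.30×1557.6 = 34.20 mGal
Difference = 34.20 − (-56.30) = 90.50 mGal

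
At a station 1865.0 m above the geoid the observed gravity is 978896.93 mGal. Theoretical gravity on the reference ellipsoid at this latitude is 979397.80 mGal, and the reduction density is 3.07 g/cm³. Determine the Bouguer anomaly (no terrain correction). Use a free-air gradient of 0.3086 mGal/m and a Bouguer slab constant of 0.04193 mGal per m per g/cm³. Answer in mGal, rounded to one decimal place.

-165.4

Free-air correction = 0.3086 × 1865.0 = 575.54 mGal
Free-air anomaly = 978896.93 − 979397.80 + (575.54) = 74.67 mGal
Bouguer slab correction = 0.04193 × 3.07 × 1865.0 = 240.07 mGal
Simple Bouguer anomaly = 74.67 − (240.07) = -165.40 mGal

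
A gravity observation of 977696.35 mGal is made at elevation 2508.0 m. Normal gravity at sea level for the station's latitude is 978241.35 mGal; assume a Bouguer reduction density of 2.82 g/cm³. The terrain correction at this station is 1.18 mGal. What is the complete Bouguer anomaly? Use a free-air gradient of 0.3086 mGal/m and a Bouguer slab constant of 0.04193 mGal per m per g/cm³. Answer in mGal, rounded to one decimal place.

Free-air correction = 0.3086 × 2508.0 = 773.97 mGal
Free-air anomaly = 977696.35 − 978241.35 + (773.97) = 228.97 mGal
Bouguer slab correction = 0.04193 × 2.82 × 2508.0 = 296.55 mGal
Simple Bouguer anomaly = 228.97 − (296.55) = -67.58 mGal
Complete Bouguer anomaly = -67.58 + 1.18 = -66.40 mGal

-66.4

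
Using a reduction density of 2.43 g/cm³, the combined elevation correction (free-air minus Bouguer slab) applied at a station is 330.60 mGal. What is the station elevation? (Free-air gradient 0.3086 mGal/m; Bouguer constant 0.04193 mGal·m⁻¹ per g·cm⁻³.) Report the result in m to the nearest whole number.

1599

Combined gradient = 0.3086 − 0.04193 × 2.43 = 0.2067101 mGal/m
h = 330.60 / 0.2067101 = 1599.34 m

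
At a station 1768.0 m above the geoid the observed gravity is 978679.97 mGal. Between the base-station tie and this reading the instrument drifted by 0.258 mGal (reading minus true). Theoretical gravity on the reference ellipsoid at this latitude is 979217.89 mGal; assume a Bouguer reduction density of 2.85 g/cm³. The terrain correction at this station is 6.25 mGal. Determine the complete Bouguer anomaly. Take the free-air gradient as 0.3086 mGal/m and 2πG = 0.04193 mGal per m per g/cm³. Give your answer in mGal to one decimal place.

Drift-corrected reading = 978679.97 − (0.258) = 978679.712 mGal
Free-air correction = 0.3086 × 1768.0 = 545.60 mGal
Free-air anomaly = 978679.712 − 979217.89 + (545.60) = 7.422 mGal
Bouguer slab correction = 0.04193 × 2.85 × 1768.0 = 211.28 mGal
Simple Bouguer anomaly = 7.422 − (211.28) = -203.858 mGal
Complete Bouguer anomaly = -203.858 + 6.25 = -197.608 mGal

-197.6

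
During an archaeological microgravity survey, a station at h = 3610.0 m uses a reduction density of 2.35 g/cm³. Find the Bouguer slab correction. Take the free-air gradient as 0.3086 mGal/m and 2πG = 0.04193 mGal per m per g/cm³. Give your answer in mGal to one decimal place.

Bouguer slab correction = 0.04193 × 2.35 × 3610.0 = 355.7 mGal

355.7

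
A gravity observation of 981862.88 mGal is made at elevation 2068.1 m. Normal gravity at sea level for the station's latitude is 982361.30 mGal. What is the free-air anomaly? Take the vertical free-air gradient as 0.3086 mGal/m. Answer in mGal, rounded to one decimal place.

139.8

Free-air correction = 0.3086 × 2068.1 = 638.22 mGal
Free-air anomaly = 981862.88 − 982361.30 + (638.22) = 139.80 mGal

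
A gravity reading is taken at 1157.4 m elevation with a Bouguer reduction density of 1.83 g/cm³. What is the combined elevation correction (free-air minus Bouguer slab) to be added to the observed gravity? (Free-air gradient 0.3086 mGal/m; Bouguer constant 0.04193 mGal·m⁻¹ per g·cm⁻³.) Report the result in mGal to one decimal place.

268.4

Combined gradient = 0.3086 − 0.04193 × 1.83 = 0.2318681 mGal/m
Combined elevation correction = 0.2318681 × 1157.4 = 268.4 mGal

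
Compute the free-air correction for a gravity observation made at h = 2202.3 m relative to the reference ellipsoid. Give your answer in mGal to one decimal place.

679.6

Free-air correction = 0.3086 × 2202.3 = 679.6 mGal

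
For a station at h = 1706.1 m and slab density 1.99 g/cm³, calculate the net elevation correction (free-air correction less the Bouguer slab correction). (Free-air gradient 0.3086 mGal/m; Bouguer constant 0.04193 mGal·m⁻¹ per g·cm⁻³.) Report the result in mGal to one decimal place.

384.1

Combined gradient = 0.3086 − 0.04193 × 1.99 = 0.2251593 mGal/m
Combined elevation correction = 0.2251593 × 1706.1 = 384.1 mGal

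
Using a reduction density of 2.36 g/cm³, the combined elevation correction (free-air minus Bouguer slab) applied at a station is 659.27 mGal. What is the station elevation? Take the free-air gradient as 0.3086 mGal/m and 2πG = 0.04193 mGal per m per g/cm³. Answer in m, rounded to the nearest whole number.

Combined gradient = 0.3086 − 0.04193 × 2.36 = 0.2096452 mGal/m
h = 659.27 / 0.2096452 = 3144.69 m

3145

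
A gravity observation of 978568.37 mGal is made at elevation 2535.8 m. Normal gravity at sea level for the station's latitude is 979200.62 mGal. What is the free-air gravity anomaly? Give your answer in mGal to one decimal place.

Free-air correction = 0.3086 × 2535.8 = 782.55 mGal
Free-air anomaly = 978568.37 − 979200.62 + (782.55) = 150.30 mGal

150.3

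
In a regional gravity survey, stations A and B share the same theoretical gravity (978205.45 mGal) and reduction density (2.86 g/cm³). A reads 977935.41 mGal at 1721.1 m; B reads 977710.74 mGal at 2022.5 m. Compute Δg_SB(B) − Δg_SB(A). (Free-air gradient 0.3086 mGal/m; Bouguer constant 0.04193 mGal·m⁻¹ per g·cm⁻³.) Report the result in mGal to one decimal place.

-167.8

Δg_SB(A) = 977935.41 − 978205.45 + 0.3086×1721.1 − 0.04193×2.86×1721.1 = 54.70 mGal
Δg_SB(B) = 977710.74 − 978205.45 + 0.3086×2022.5 − 0.04193×2.86×2022.5 = -113.10 mGal
Difference = -113.10 − (54.70) = -167.80 mGal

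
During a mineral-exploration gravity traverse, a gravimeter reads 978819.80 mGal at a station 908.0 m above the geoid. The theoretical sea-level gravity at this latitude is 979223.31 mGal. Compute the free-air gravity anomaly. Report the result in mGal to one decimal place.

Free-air correction = 0.3086 × 908.0 = 280.21 mGal
Free-air anomaly = 978819.80 − 979223.31 + (280.21) = -123.30 mGal

-123.3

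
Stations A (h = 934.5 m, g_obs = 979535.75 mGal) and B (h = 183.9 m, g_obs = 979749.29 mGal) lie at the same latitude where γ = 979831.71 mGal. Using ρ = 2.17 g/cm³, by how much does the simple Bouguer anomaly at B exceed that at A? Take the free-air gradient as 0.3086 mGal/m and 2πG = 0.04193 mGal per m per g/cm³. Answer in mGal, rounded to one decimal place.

50.2

Δg_SB(A) = 979535.75 − 979831.71 + 0.3086×934.5 − 0.04193×2.17×934.5 = -92.60 mGal
Δg_SB(B) = 979749.29 − 979831.71 + 0.3086×183.9 − 0.04193×2.17×183.9 = -42.40 mGal
Difference = -42.40 − (-92.60) = 50.20 mGal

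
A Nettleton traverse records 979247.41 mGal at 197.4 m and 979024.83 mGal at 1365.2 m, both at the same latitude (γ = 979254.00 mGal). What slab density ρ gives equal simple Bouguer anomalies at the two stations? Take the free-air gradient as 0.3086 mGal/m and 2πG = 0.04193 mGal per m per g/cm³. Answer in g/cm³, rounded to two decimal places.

2.81

Δg_obs = 979024.83 − 979247.41 = -222.58 mGal over Δh = 1365.2 − 197.4 = 1167.8 m
Equal Bouguer anomalies ⇒ Δg_obs + (0.3086 − 0.04193ρ)·Δh = 0
0.3086 − 0.04193ρ = −Δg_obs/Δh = 0.19060
ρ = (0.3086 − 0.19060) / 0.04193 = 2.81 g/cm³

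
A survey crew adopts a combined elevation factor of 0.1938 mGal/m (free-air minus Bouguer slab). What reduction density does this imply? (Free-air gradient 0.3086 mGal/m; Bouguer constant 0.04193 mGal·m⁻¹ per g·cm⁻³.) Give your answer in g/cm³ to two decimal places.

2.74

0.1938 = 0.3086 − 0.04193 × ρ
ρ = (0.3086 − 0.1938) / 0.04193 = 2.74 g/cm³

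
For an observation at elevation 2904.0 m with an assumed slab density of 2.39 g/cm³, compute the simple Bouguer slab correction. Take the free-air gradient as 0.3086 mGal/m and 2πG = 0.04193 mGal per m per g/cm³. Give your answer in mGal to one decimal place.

Bouguer slab correction = 0.04193 × 2.39 × 2904.0 = 291.0 mGal

291.0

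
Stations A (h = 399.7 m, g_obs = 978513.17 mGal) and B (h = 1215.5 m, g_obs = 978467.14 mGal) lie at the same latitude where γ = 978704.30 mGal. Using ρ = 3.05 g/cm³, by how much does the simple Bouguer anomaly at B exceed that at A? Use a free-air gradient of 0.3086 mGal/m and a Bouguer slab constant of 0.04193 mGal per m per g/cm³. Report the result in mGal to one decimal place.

Δg_SB(A) = 978513.17 − 978704.30 + 0.3086×399.7 − 0.04193×3.05×399.7 = -118.90 mGal
Δg_SB(B) = 978467.14 − 978704.30 + 0.3086×1215.5 − 0.04193×3.05×1215.5 = -17.50 mGal
Difference = -17.50 − (-118.90) = 101.40 mGal

101.4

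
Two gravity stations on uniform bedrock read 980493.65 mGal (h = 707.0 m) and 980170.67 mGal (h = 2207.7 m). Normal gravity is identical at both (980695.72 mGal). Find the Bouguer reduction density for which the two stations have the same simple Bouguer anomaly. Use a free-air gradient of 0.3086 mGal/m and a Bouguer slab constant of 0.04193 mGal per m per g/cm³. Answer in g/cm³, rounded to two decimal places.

2.23

Δg_obs = 980170.67 − 980493.65 = -322.98 mGal over Δh = 2207.7 − 707.0 = 1500.7 m
Equal Bouguer anomalies ⇒ Δg_obs + (0.3086 − 0.04193ρ)·Δh = 0
0.3086 − 0.04193ρ = −Δg_obs/Δh = 0.21522
ρ = (0.3086 − 0.21522) / 0.04193 = 2.23 g/cm³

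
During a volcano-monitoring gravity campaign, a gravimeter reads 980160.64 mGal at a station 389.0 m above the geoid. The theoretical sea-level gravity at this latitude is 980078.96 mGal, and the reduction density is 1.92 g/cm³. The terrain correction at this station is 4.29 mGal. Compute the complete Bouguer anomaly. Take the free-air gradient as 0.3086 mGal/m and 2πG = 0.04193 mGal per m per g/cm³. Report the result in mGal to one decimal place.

Free-air correction = 0.3086 × 389.0 = 120.05 mGal
Free-air anomaly = 980160.64 − 980078.96 + (120.05) = 201.73 mGal
Bouguer slab correction = 0.04193 × 1.92 × 389.0 = 31.32 mGal
Simple Bouguer anomaly = 201.73 − (31.32) = 170.41 mGal
Complete Bouguer anomaly = 170.41 + 4.29 = 174.70 mGal

174.7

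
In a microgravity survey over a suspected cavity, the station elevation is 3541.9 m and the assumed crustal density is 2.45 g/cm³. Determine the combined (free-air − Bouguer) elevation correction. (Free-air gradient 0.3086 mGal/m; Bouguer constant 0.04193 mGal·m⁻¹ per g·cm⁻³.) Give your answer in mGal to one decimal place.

729.2

Combined gradient = 0.3086 − 0.04193 × 2.45 = 0.2058715 mGal/m
Combined elevation correction = 0.2058715 × 3541.9 = 729.2 mGal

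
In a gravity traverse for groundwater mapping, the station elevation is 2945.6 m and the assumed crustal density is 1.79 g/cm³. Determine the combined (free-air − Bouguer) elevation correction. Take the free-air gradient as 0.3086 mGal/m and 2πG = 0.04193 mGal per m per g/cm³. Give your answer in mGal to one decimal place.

687.9

Combined gradient = 0.3086 − 0.04193 × 1.79 = 0.2335453 mGal/m
Combined elevation correction = 0.2335453 × 2945.6 = 687.9 mGal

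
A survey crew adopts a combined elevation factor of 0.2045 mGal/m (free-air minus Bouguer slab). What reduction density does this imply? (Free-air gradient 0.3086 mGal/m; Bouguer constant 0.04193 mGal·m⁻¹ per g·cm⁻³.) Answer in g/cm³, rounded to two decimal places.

2.48

0.2045 = 0.3086 − 0.04193 × ρ
ρ = (0.3086 − 0.2045) / 0.04193 = 2.48 g/cm³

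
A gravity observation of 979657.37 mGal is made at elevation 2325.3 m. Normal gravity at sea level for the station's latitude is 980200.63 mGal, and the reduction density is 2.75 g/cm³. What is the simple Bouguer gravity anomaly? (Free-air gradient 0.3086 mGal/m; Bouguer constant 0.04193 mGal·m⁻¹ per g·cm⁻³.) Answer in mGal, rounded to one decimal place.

Free-air correction = 0.3086 × 2325.3 = 717.59 mGal
Free-air anomaly = 979657.37 − 980200.63 + (717.59) = 174.33 mGal
Bouguer slab correction = 0.04193 × 2.75 × 2325.3 = 268.12 mGal
Simple Bouguer anomaly = 174.33 − (268.12) = -93.79 mGal

-93.8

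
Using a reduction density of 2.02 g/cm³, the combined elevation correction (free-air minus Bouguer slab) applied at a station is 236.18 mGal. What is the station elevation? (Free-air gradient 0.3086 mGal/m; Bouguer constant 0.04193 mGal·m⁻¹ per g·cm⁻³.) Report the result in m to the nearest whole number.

1055

Combined gradient = 0.3086 − 0.04193 × 2.02 = 0.2239014 mGal/m
h = 236.18 / 0.2239014 = 1054.84 m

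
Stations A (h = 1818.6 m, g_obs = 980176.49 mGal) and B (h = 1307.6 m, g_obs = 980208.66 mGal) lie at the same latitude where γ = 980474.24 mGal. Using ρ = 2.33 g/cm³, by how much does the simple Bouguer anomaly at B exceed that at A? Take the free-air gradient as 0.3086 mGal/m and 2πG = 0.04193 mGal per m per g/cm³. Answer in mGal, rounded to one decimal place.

Δg_SB(A) = 980176.49 − 980474.24 + 0.3086×1818.6 − 0.04193×2.33×1818.6 = 85.80 mGal
Δg_SB(B) = 980208.66 − 980474.24 + 0.3086×1307.6 − 0.04193×2.33×1307.6 = 10.20 mGal
Difference = 10.20 − (85.80) = -75.60 mGal

-75.6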